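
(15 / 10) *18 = 27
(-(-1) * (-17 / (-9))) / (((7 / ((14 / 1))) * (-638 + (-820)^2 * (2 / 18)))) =17 / 333329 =0.00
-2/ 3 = -0.67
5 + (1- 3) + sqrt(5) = sqrt(5) + 3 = 5.24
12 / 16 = 3 / 4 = 0.75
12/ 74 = 6/ 37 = 0.16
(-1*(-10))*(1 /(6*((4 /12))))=5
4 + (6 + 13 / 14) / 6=433 / 84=5.15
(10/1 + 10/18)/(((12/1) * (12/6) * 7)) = 95/1512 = 0.06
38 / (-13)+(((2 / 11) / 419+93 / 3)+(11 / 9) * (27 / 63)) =35987618 / 1258257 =28.60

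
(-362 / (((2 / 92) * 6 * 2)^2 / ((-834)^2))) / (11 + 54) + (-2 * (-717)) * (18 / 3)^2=-3696577298 / 65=-56870419.97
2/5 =0.40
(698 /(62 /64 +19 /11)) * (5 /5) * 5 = 1228480 /949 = 1294.50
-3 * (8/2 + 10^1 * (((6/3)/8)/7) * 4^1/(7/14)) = -144/7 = -20.57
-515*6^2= -18540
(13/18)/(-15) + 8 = 2147/270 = 7.95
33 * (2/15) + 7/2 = 79/10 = 7.90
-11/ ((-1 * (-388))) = -11/ 388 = -0.03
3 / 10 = 0.30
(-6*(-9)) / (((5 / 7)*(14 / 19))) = 513 / 5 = 102.60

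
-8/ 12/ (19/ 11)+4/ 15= -34/ 285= -0.12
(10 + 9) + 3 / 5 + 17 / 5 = 23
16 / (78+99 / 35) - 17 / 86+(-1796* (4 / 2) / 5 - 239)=-1164648043 / 1216470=-957.40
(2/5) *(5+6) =22/5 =4.40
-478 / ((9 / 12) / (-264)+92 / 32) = -168256 / 1011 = -166.43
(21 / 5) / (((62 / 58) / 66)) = 40194 / 155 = 259.32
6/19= 0.32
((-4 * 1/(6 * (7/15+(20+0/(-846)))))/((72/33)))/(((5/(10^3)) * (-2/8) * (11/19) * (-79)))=-19000/72759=-0.26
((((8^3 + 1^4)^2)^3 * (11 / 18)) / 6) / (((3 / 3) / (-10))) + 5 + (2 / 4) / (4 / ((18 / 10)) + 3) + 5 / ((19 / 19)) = -872511135278671123 / 47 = -18564066708056832.40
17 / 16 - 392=-390.94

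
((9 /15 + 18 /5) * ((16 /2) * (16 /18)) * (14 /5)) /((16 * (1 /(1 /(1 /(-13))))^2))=883.31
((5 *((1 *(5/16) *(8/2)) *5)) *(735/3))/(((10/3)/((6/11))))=55125/44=1252.84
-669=-669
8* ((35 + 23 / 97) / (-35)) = -27344 / 3395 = -8.05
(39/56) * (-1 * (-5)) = 195/56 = 3.48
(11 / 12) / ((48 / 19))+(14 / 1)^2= 113105 / 576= 196.36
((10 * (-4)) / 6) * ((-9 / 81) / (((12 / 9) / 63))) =35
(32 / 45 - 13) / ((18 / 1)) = -553 / 810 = -0.68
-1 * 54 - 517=-571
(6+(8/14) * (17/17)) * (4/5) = 184/35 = 5.26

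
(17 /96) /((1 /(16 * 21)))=119 /2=59.50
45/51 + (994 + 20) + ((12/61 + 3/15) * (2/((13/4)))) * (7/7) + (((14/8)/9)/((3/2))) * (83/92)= 1015.24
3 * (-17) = -51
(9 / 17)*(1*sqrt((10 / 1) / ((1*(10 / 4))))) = 18 / 17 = 1.06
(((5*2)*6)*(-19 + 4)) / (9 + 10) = -900 / 19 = -47.37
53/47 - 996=-46759/47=-994.87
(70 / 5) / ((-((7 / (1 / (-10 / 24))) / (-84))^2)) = -290304 / 25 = -11612.16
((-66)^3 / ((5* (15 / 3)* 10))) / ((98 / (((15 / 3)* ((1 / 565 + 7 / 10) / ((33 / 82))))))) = -70813314 / 692125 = -102.31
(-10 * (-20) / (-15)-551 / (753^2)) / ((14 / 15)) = -37803355 / 2646042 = -14.29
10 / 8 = 5 / 4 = 1.25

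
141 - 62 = 79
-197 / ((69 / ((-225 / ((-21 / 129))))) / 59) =-232820.96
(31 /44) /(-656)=-31 /28864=-0.00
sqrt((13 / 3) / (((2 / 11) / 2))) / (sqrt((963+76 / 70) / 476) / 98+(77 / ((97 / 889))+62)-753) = 0.47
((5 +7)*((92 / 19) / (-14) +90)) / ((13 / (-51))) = -7297488 / 1729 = -4220.64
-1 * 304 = -304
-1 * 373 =-373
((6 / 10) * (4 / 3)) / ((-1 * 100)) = -1 / 125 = -0.01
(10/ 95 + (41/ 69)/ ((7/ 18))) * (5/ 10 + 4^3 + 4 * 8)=157.61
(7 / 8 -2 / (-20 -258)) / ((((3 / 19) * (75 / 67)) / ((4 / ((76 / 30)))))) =21909 / 2780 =7.88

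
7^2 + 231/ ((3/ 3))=280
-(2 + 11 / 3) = -17 / 3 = -5.67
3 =3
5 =5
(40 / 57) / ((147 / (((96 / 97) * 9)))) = 0.04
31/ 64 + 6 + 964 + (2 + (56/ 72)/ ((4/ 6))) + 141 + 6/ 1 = 215165/ 192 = 1120.65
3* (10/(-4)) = -15/2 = -7.50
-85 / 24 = -3.54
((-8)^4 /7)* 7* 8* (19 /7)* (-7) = -622592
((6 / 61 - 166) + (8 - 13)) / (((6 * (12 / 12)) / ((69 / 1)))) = -1965.37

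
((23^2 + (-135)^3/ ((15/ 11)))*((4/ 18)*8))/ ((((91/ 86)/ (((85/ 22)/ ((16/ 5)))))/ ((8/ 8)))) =-3658947.51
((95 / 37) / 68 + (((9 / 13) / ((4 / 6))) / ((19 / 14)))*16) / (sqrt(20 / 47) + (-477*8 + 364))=-309555427289 / 87013575595284 - 7631849*sqrt(235) / 174027151190568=-0.00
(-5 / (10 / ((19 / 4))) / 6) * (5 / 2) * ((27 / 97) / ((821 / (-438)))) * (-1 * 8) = -1.18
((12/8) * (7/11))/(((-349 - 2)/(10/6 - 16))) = 301/7722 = 0.04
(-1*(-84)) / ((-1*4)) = -21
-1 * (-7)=7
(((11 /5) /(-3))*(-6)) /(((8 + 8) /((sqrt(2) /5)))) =11*sqrt(2) /200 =0.08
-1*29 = -29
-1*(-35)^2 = -1225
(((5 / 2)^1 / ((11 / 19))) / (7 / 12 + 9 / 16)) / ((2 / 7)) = 1596 / 121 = 13.19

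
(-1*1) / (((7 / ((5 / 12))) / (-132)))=7.86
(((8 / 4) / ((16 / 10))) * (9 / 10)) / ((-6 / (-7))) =21 / 16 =1.31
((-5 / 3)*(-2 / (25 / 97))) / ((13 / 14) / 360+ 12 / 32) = 65184 / 1903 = 34.25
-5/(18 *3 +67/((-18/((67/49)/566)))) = -2496060/26952959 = -0.09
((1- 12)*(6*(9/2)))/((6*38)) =-99/76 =-1.30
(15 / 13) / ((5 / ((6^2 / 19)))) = 108 / 247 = 0.44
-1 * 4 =-4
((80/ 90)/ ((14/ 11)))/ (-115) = -44/ 7245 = -0.01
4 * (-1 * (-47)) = 188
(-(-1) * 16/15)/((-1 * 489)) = -0.00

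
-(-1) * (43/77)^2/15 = 1849/88935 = 0.02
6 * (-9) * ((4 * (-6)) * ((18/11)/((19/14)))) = 326592/209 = 1562.64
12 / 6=2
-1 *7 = -7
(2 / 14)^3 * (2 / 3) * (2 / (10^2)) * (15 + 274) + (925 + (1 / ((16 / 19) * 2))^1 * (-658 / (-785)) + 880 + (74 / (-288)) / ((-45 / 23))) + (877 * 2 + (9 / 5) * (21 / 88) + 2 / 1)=8545626471607 / 2399062050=3562.07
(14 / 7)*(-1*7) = -14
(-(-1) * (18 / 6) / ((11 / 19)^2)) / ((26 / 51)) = 55233 / 3146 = 17.56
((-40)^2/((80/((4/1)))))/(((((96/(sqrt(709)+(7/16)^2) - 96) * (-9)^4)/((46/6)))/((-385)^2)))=-31688395491445/219294640926 - 22342369280 * sqrt(709)/109647320463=-149.93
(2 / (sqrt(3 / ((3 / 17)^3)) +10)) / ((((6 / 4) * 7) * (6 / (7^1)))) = -20 / 4013 +34 * sqrt(17) / 12039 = 0.01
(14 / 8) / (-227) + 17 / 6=7697 / 2724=2.83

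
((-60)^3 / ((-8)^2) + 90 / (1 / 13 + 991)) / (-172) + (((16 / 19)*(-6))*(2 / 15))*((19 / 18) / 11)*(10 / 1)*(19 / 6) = 17.57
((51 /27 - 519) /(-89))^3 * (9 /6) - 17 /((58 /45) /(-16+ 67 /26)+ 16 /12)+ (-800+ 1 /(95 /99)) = -163963361224645589 /316240436380680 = -518.48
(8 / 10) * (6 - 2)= 16 / 5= 3.20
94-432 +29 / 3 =-985 / 3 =-328.33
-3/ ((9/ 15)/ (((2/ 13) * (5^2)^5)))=-97656250/ 13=-7512019.23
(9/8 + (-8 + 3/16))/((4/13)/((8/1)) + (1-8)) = 1391/1448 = 0.96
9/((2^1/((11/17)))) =99/34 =2.91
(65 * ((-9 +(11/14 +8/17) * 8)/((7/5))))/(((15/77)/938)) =11976250/51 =234828.43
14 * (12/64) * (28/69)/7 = 7/46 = 0.15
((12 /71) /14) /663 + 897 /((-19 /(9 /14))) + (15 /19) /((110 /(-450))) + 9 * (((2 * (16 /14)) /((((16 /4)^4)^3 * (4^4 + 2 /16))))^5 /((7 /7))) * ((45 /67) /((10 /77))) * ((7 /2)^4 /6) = -171047466899768705494636723667916822013020052401613889 /5093840997661360060285197812155124347175687040270336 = -33.58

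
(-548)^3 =-164566592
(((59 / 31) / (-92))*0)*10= 0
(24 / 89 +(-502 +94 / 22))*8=-3979.66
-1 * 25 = -25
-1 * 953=-953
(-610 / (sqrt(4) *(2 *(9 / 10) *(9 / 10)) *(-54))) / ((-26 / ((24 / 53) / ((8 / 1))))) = -7625 / 1004562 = -0.01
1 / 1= 1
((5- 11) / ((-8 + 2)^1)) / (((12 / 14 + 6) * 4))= 0.04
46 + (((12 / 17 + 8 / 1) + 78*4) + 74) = 7492 / 17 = 440.71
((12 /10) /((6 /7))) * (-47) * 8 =-2632 /5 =-526.40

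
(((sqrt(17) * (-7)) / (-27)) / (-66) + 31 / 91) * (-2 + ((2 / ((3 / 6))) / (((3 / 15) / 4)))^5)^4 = 3574056655555501355558303167309414400496 / 91-4981759575644864494007989281395041976 * sqrt(17) / 11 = 37408045960354904902027110000000000000.00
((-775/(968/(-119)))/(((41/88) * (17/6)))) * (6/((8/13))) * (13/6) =1524.65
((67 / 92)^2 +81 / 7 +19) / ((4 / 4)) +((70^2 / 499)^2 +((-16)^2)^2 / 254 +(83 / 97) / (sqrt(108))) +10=83*sqrt(3) / 1746 +741091875181737 / 1873607028496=395.63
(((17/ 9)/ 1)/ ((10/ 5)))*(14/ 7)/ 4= 17/ 36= 0.47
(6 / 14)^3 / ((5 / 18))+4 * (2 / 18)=11234 / 15435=0.73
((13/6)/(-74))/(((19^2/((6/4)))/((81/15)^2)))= -9477/2671400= -0.00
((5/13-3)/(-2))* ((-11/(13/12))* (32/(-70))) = 35904/5915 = 6.07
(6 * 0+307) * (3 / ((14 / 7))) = 921 / 2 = 460.50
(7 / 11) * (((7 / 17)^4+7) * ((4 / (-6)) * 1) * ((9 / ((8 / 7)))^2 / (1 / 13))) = -803141703 / 334084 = -2404.01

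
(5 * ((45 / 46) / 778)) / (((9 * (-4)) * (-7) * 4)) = 25 / 4008256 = 0.00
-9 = -9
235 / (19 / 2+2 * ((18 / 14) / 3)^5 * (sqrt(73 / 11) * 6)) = 23.63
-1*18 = -18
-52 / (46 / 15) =-390 / 23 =-16.96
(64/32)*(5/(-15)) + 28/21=2/3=0.67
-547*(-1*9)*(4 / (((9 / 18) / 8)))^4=82594234368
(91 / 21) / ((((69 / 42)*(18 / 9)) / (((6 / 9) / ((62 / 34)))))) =3094 / 6417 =0.48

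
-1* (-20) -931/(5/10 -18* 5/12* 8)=606/17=35.65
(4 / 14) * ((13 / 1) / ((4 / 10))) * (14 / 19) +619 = 11891 / 19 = 625.84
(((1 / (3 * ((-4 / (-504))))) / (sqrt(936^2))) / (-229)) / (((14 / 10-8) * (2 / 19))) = 665 / 2357784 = 0.00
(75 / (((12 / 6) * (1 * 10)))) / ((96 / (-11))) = -55 / 128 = -0.43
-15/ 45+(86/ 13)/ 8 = 0.49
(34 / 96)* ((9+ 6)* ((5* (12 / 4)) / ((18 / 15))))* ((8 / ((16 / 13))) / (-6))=-27625 / 384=-71.94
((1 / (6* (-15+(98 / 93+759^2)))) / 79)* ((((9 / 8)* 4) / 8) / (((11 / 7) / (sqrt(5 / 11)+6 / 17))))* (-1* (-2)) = 0.00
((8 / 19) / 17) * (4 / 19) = 32 / 6137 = 0.01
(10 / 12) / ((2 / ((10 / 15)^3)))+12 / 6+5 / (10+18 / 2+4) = 4361 / 1863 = 2.34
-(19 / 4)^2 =-22.56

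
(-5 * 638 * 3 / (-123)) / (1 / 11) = 35090 / 41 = 855.85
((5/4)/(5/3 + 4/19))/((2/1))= 285/856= 0.33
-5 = -5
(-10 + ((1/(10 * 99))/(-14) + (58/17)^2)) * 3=6569351/1335180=4.92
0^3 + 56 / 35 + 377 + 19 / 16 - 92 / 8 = 29463 / 80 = 368.29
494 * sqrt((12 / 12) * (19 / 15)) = 494 * sqrt(285) / 15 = 555.98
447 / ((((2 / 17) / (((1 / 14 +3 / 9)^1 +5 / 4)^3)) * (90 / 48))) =6802672927 / 740880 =9181.88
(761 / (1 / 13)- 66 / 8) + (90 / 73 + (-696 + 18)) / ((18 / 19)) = 8033257 / 876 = 9170.38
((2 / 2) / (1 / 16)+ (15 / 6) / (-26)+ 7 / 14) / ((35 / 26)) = 853 / 70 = 12.19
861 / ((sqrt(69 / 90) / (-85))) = -73185 *sqrt(690) / 23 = -83583.16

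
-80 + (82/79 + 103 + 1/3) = 24.37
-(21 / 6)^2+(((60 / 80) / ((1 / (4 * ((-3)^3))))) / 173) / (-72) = -16945 / 1384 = -12.24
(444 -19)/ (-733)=-425/ 733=-0.58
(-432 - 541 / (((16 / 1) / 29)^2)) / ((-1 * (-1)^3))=-565573 / 256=-2209.27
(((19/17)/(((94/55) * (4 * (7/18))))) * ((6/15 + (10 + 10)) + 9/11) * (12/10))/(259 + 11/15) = 1796013/43580656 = 0.04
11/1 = 11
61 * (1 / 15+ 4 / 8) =1037 / 30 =34.57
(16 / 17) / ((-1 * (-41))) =16 / 697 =0.02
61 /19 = 3.21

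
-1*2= -2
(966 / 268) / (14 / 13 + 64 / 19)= 39767 / 49044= 0.81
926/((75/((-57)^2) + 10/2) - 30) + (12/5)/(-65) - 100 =-24107569/175825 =-137.11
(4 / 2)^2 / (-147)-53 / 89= -8147 / 13083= -0.62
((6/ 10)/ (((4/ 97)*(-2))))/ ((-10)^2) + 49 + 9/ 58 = 5693561/ 116000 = 49.08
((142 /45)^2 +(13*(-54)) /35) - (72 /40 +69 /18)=-446029 /28350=-15.73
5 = 5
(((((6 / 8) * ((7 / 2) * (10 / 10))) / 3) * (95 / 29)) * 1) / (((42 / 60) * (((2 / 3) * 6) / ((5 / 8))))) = 2375 / 3712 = 0.64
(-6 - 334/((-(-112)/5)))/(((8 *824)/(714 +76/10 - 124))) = -874737/461440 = -1.90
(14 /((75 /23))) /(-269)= -322 /20175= -0.02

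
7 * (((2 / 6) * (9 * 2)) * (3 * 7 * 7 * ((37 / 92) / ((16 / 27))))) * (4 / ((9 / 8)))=14898.13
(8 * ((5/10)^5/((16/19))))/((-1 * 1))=-19/64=-0.30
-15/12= -5/4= -1.25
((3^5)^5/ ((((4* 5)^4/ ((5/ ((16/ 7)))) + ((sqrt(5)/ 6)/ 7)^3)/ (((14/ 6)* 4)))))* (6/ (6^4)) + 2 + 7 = 117592562013739360321527/ 234925181632511999 - 2712453268363524* sqrt(5)/ 5873129540812799975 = 500553.24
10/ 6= 5/ 3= 1.67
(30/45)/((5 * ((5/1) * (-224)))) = -1/8400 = -0.00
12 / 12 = 1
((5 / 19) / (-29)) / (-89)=5 / 49039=0.00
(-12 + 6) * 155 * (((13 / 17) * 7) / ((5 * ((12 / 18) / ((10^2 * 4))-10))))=1450800 / 14569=99.58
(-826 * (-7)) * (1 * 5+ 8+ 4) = 98294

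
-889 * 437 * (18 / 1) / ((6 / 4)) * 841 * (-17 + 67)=-196033567800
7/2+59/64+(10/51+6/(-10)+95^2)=147353573/16320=9029.02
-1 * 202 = -202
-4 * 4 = -16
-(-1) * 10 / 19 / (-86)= -5 / 817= -0.01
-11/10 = -1.10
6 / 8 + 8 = 35 / 4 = 8.75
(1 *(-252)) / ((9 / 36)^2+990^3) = -4032 / 15524784001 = -0.00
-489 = -489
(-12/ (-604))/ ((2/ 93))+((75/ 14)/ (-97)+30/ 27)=1826812/ 922761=1.98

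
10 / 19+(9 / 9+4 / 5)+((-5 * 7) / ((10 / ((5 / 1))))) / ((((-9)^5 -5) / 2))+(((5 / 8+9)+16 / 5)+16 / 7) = 547833051 / 31416728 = 17.44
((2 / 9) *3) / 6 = 1 / 9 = 0.11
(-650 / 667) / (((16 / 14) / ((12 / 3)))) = -3.41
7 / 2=3.50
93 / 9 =31 / 3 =10.33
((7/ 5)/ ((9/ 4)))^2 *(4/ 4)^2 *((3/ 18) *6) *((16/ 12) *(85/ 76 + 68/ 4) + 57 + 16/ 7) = 32.31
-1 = -1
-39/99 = -13/33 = -0.39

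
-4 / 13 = -0.31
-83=-83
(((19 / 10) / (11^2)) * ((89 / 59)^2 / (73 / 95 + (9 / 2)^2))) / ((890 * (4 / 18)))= 289161 / 33641323870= 0.00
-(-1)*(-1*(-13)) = 13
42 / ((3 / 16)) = 224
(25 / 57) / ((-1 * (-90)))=5 / 1026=0.00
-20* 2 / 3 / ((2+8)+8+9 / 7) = -56 / 81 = -0.69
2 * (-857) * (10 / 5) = -3428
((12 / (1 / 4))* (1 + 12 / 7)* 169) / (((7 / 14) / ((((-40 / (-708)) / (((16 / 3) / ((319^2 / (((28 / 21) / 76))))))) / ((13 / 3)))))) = 257884761420 / 413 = 624418308.52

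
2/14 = 1/7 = 0.14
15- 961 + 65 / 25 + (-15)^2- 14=-3662 / 5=-732.40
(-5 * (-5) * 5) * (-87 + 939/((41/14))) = 1197375/41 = 29204.27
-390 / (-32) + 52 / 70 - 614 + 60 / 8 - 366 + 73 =-496479 / 560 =-886.57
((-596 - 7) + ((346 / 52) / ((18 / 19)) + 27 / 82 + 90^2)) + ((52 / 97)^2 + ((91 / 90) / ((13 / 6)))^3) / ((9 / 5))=914539988592959 / 121864427100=7504.57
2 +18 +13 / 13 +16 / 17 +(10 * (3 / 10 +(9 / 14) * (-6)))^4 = 1601073.17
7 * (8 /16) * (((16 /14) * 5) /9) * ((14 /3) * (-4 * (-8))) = 8960 /27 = 331.85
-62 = -62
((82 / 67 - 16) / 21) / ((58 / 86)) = -14190 / 13601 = -1.04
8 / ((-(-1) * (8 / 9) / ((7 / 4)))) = 63 / 4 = 15.75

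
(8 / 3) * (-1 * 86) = -688 / 3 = -229.33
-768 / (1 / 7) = -5376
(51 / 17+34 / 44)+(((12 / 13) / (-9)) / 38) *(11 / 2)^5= -1279537 / 130416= -9.81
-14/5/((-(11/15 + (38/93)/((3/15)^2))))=434/1697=0.26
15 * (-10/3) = -50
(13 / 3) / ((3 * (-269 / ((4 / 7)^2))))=-208 / 118629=-0.00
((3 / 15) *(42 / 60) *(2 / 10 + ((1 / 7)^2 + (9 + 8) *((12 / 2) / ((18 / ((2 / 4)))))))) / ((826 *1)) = 4489 / 8673000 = 0.00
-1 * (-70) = 70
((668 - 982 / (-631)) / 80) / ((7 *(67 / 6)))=126747 / 1183756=0.11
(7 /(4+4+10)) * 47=18.28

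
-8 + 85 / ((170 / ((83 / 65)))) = -7.36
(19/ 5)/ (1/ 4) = 76/ 5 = 15.20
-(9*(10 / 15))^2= -36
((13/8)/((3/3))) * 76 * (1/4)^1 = 247/8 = 30.88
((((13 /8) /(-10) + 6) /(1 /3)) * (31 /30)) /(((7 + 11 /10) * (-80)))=-14477 /518400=-0.03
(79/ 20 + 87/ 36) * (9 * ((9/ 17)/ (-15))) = -1719/ 850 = -2.02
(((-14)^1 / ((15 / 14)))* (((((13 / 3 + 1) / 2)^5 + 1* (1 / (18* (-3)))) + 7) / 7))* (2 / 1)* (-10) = 3860024 / 729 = 5294.96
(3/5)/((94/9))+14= 6607/470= 14.06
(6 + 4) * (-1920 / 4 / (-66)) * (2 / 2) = 800 / 11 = 72.73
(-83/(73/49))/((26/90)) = -183015/949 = -192.85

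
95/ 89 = 1.07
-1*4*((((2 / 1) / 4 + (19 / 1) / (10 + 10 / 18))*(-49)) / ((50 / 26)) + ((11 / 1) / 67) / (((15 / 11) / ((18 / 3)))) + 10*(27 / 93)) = 57095054 / 259625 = 219.91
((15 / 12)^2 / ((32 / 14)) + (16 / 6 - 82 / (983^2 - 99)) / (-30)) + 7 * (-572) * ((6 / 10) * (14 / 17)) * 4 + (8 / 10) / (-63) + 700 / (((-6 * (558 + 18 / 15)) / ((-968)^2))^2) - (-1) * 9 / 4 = 17663877493176618254754011 / 323583474946233600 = 54588317.58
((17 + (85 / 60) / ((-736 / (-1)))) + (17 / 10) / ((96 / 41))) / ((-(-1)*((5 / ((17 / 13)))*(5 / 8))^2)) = 226248563 / 72881250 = 3.10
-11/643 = -0.02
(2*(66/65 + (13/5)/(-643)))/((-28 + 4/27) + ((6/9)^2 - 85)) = -0.02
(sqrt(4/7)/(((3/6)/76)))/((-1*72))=-38*sqrt(7)/63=-1.60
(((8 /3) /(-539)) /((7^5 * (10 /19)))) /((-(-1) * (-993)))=76 /134933402835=0.00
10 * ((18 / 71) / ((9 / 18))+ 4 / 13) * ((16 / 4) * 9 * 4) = 1082880 / 923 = 1173.22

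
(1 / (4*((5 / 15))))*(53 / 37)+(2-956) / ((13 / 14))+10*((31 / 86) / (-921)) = -78201213683 / 76196172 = -1026.31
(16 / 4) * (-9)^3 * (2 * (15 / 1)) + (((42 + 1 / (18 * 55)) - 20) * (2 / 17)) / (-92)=-2944577747 / 33660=-87480.03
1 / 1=1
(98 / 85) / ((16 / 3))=0.22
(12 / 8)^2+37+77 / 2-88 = -41 / 4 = -10.25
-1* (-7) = 7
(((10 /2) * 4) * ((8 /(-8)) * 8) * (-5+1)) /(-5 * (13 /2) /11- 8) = -14080 /241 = -58.42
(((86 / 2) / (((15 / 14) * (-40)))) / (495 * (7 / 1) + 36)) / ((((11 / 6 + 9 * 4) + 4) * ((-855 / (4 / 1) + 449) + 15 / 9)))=-602 / 20819075775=-0.00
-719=-719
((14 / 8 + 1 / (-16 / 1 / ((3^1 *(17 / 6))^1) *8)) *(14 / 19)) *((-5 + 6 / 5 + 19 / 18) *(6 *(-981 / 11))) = 12825267 / 7040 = 1821.77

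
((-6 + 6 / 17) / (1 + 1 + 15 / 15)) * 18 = -576 / 17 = -33.88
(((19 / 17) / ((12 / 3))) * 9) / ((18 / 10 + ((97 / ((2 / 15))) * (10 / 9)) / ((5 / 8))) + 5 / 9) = 7695 / 3964808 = 0.00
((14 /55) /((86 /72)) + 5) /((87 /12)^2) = 197264 /1988965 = 0.10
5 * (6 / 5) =6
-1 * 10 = -10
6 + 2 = 8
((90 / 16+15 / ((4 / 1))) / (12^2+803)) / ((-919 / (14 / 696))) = -175 / 807631904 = -0.00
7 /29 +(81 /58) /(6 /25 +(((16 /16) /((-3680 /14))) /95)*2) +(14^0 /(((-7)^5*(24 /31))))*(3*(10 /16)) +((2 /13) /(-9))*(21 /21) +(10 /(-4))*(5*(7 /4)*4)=-479519073632831 /5886923620032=-81.45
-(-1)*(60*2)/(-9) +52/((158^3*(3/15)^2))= -39442145/2958234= -13.33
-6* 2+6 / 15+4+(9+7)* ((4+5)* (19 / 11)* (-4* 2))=-109858 / 55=-1997.42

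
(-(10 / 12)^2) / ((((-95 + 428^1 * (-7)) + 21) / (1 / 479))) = 5 / 10587816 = 0.00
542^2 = 293764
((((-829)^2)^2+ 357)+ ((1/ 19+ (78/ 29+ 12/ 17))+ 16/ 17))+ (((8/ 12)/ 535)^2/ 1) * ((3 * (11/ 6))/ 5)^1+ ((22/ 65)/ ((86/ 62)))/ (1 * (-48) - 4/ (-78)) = 2450231823493287861704242/ 5187869627625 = 472300192442.38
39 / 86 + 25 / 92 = 2869 / 3956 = 0.73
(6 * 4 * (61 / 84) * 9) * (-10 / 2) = -5490 / 7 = -784.29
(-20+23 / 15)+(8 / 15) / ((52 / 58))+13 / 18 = -4013 / 234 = -17.15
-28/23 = -1.22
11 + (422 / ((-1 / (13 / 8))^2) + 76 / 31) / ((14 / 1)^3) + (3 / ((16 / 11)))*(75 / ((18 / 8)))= 218191189 / 2722048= 80.16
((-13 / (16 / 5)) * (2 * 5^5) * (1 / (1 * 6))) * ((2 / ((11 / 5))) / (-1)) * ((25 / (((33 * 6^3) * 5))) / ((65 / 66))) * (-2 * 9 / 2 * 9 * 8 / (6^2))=-78125 / 1584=-49.32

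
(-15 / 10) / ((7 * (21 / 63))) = -9 / 14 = -0.64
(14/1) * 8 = 112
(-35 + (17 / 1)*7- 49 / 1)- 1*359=-324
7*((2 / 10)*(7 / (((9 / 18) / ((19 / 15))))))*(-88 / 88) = -1862 / 75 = -24.83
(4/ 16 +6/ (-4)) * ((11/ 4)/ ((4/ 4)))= -55/ 16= -3.44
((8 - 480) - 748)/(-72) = 305/18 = 16.94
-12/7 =-1.71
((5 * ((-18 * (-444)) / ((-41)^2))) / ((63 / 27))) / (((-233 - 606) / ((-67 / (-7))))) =-8031960 / 69107591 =-0.12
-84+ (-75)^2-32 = 5509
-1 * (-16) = 16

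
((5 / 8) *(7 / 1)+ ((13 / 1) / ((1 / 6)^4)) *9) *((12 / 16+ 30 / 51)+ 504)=41685446033 / 544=76627658.15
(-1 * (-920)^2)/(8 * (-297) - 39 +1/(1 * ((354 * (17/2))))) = 1273408800/3633367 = 350.48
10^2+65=165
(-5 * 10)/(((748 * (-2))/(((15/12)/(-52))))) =-125/155584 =-0.00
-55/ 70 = -11/ 14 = -0.79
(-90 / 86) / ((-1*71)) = 45 / 3053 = 0.01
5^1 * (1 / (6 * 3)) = 5 / 18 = 0.28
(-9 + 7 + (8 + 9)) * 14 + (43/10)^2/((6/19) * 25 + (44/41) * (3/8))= 137173871/646350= 212.23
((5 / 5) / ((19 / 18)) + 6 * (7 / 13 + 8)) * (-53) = -683064 / 247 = -2765.44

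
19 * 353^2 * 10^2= 236757100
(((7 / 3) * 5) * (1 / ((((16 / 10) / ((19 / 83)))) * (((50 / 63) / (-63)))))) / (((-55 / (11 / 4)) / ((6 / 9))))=58653 / 13280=4.42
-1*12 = -12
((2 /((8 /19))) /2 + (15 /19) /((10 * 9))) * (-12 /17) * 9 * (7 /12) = -22827 /2584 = -8.83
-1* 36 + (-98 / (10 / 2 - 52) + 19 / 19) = -1547 / 47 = -32.91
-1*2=-2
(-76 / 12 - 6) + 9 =-10 / 3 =-3.33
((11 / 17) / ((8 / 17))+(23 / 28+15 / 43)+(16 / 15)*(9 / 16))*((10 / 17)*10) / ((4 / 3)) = 568035 / 40936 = 13.88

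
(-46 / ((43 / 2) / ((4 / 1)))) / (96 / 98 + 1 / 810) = -14605920 / 1673947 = -8.73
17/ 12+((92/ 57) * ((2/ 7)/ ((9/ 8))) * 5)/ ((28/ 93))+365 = 12508981/ 33516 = 373.22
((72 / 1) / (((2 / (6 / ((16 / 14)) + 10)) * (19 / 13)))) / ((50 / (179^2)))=240712.23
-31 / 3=-10.33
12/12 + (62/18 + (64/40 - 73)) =-3013/45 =-66.96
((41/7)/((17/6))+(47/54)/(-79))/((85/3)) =1043843/14383530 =0.07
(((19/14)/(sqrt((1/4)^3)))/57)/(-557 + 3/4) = -16/46725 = -0.00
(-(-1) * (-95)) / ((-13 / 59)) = 5605 / 13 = 431.15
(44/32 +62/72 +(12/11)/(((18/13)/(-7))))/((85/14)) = -18179/33660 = -0.54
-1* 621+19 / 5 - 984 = -8006 / 5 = -1601.20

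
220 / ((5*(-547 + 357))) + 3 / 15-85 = -8078 / 95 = -85.03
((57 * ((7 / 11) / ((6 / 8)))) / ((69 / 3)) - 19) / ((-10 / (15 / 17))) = 12825 / 8602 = 1.49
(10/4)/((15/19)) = 19/6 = 3.17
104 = 104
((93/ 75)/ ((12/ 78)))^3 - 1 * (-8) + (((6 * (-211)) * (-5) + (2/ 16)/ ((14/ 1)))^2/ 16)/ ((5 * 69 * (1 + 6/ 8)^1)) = 1772009851497077/ 378672000000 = 4679.54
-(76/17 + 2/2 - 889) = 15020/17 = 883.53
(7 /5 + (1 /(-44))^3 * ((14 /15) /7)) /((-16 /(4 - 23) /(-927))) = -5251204401 /3407360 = -1541.14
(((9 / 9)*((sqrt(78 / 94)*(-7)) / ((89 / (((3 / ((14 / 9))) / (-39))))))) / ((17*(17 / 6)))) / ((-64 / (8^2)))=-27*sqrt(1833) / 15715531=-0.00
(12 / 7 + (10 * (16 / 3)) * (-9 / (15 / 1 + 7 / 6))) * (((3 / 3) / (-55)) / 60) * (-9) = -14247 / 186725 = -0.08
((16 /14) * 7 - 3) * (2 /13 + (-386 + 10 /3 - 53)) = -84925 /39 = -2177.56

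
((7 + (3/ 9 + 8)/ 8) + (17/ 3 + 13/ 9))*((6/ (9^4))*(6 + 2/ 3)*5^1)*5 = 136375/ 59049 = 2.31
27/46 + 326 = 15023/46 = 326.59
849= 849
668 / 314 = 334 / 157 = 2.13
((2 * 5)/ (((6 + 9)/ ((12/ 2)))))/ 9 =4/ 9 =0.44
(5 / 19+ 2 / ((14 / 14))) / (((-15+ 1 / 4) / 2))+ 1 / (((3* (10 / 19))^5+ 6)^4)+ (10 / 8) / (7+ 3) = -0.18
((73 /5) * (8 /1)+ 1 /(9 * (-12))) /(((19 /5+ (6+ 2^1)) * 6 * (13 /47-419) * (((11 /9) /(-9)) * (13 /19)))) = 0.04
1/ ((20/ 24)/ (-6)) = -36/ 5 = -7.20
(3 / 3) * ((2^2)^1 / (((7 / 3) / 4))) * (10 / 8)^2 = 75 / 7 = 10.71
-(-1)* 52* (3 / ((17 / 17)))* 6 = 936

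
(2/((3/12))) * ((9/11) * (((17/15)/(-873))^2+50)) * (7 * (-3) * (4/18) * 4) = -3841130289472/628756425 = -6109.09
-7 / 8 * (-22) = 77 / 4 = 19.25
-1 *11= -11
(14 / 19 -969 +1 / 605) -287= -14429231 / 11495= -1255.26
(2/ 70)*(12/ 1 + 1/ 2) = 5/ 14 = 0.36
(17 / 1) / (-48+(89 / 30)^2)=-15300 / 35279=-0.43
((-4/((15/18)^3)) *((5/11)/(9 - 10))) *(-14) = -12096/275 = -43.99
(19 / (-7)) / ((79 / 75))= -1425 / 553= -2.58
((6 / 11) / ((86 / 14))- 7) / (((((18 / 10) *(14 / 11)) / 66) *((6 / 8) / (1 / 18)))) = -14.75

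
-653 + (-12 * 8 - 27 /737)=-749.04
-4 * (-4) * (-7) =-112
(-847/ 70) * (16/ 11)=-88/ 5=-17.60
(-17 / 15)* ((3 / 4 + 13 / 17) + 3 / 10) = -617 / 300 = -2.06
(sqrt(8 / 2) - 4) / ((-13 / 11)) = 22 / 13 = 1.69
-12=-12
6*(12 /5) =72 /5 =14.40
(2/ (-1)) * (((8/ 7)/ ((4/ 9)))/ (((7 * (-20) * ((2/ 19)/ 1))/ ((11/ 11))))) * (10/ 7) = 171/ 343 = 0.50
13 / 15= 0.87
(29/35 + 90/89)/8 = 5731/24920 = 0.23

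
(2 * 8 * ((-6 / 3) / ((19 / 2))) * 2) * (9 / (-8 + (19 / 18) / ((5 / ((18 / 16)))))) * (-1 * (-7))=54.68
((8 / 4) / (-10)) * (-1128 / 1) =1128 / 5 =225.60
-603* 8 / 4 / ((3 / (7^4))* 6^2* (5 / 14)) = -75071.27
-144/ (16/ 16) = -144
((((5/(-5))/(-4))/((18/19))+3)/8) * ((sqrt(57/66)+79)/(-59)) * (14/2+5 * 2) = -315605/33984 -3995 * sqrt(418)/747648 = -9.40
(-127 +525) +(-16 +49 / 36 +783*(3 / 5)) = 153569 / 180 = 853.16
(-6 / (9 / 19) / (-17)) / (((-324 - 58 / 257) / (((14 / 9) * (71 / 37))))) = -4853702 / 707562729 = -0.01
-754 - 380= -1134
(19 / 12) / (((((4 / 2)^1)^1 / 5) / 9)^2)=12825 / 16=801.56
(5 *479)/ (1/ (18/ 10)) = 4311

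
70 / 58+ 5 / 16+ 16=8129 / 464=17.52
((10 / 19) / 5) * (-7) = -0.74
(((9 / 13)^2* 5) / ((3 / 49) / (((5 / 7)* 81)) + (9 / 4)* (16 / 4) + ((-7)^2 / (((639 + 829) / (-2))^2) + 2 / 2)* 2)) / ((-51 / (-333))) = 309293085150 / 217455039997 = 1.42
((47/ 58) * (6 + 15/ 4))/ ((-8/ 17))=-31161/ 1856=-16.79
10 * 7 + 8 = 78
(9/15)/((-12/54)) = -27/10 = -2.70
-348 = -348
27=27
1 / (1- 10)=-1 / 9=-0.11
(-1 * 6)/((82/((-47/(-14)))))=-141/574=-0.25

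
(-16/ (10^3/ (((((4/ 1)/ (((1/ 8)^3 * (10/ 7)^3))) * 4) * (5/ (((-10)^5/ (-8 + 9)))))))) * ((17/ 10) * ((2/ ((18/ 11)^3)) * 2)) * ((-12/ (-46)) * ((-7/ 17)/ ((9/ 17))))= -1738477664/ 2456103515625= -0.00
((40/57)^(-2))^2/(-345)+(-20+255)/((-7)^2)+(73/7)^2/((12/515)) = 28885350107993/6182400000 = 4672.19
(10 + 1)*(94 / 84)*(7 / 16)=517 / 96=5.39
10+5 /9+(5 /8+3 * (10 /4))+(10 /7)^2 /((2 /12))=109105 /3528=30.93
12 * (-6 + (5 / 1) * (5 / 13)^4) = -2018892 / 28561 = -70.69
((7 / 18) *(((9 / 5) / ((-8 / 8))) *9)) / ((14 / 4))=-9 / 5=-1.80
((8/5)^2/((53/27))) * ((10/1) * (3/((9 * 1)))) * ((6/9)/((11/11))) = 768/265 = 2.90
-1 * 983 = -983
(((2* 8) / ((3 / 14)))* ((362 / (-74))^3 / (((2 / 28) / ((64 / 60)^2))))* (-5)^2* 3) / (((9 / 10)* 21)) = -6800701358080 / 12308679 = -552512.69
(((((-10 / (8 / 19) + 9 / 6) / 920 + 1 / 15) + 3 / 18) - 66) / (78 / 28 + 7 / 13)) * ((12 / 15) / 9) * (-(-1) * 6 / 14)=-9442303 / 12523500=-0.75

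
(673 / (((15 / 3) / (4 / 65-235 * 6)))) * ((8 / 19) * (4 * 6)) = -11842129536 / 6175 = -1917753.77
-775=-775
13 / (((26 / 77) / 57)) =4389 / 2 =2194.50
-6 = -6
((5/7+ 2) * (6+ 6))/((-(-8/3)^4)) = -4617/7168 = -0.64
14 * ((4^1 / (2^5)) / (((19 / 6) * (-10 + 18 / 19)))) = -21 / 344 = -0.06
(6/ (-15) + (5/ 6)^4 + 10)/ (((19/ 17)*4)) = 1110661/ 492480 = 2.26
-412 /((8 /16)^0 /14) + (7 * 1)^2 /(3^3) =-155687 /27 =-5766.19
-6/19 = -0.32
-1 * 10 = -10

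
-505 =-505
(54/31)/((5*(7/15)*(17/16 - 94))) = -2592/322679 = -0.01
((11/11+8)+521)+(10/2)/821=435135/821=530.01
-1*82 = -82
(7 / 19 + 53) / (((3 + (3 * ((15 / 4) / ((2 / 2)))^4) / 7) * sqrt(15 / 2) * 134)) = 302848 * sqrt(30) / 1000902615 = 0.00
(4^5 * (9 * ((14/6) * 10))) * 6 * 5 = 6451200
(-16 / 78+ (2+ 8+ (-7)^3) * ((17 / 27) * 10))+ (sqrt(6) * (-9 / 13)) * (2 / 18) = -81778 / 39-sqrt(6) / 13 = -2097.06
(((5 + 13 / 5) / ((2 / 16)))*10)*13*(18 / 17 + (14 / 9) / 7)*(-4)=-6196736 / 153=-40501.54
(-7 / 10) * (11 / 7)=-11 / 10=-1.10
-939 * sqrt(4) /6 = -313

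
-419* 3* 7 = -8799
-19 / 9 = -2.11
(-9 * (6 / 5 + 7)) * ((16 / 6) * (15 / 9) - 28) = 8692 / 5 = 1738.40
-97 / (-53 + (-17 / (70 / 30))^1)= 679 / 422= 1.61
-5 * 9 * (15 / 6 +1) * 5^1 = -1575 / 2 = -787.50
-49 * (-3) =147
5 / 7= 0.71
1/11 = 0.09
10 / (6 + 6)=5 / 6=0.83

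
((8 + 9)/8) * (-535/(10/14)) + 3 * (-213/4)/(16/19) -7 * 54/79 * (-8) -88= -9257787/5056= -1831.05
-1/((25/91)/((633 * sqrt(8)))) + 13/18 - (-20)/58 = 557/522 - 115206 * sqrt(2)/25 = -6515.97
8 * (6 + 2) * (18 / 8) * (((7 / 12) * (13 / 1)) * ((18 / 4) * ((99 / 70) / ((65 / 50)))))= 5346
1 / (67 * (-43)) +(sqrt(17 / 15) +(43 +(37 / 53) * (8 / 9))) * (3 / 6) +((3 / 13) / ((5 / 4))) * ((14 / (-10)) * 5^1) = sqrt(255) / 30 +3665489029 / 178650810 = 21.05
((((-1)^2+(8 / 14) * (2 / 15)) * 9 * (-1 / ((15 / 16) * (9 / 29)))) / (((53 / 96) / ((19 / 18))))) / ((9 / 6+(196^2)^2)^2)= -63757312 / 2181655862918540761370625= -0.00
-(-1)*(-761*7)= -5327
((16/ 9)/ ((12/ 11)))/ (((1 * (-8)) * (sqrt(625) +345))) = -11/ 19980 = -0.00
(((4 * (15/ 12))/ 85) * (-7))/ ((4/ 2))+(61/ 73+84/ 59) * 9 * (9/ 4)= 13339289/ 292876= 45.55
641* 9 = 5769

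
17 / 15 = 1.13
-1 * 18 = -18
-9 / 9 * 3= -3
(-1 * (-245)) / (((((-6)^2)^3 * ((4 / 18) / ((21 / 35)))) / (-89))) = -1.26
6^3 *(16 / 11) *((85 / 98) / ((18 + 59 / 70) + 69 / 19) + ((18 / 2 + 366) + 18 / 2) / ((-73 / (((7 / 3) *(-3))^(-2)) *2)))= -5573653632 / 1176121177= -4.74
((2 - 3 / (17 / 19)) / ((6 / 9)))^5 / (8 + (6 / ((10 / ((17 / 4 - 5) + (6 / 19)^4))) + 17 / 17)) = -113236738573905 / 28145280085912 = -4.02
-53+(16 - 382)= -419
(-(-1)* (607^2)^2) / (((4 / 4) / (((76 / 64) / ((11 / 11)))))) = 161208665401.19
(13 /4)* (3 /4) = 39 /16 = 2.44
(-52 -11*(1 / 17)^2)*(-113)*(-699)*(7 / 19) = -8315198451 / 5491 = -1514332.26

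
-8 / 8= -1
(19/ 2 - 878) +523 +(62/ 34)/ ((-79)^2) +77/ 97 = -7095018667/ 20582818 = -344.71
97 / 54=1.80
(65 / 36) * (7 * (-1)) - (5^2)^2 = -22955 / 36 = -637.64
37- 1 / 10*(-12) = 191 / 5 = 38.20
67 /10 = 6.70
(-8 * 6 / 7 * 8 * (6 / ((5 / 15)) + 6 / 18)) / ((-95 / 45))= 63360 / 133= 476.39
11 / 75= 0.15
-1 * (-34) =34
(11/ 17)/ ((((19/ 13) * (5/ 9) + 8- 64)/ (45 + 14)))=-6903/ 9979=-0.69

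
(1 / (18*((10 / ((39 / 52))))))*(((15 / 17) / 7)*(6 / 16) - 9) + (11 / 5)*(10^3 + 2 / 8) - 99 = 160051207 / 76160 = 2101.51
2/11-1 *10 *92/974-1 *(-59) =311977/5357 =58.24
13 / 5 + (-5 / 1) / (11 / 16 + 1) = -49 / 135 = -0.36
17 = 17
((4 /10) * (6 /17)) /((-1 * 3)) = -4 /85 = -0.05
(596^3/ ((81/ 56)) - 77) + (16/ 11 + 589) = 130413038864/ 891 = 146367046.99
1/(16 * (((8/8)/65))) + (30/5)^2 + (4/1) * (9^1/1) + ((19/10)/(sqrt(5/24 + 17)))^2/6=12571301/165200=76.10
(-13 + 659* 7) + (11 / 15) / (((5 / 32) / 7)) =347464 / 75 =4632.85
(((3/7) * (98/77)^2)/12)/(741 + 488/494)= 1729/22175791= 0.00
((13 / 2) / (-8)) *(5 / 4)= -65 / 64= -1.02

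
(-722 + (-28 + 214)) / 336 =-67 / 42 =-1.60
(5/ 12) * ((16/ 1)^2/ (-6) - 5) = -715/ 36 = -19.86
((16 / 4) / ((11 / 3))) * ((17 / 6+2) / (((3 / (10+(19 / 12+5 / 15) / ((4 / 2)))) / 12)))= 7627 / 33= 231.12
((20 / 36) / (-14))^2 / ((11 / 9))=25 / 19404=0.00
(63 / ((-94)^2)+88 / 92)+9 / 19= 5550031 / 3861332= 1.44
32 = 32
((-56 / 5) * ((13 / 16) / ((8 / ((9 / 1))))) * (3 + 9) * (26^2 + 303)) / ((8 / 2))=-2405403 / 80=-30067.54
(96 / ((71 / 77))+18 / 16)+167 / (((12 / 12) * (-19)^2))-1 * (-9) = 23519063 / 205048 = 114.70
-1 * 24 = -24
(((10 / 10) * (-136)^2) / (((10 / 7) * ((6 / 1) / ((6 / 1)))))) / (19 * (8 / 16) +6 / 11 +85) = 83776 / 615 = 136.22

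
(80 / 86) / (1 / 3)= 2.79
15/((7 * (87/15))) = 75/203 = 0.37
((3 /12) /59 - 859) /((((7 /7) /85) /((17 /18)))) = -292934735 /4248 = -68958.27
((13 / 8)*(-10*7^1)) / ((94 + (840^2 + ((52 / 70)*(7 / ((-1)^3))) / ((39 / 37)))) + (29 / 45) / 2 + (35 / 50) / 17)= -348075 / 2159409656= -0.00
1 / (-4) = -1 / 4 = -0.25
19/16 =1.19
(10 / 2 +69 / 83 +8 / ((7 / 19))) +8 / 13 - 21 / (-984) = 69818471 / 2477384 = 28.18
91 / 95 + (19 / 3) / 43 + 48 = 49.11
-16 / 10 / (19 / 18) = -144 / 95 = -1.52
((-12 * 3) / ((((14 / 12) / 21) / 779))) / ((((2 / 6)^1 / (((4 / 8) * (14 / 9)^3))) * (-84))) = 305368 / 9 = 33929.78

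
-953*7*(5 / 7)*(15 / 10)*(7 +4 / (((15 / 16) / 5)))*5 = -2025125 / 2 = -1012562.50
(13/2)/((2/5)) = 65/4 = 16.25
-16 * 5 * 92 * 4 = -29440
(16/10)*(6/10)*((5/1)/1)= 24/5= 4.80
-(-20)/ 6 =10/ 3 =3.33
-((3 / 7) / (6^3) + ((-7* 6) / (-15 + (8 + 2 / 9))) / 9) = -21229 / 30744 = -0.69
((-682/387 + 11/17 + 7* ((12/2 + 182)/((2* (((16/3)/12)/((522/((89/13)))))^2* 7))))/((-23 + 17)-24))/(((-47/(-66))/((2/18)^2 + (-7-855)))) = 221456818897823620133/1983913700130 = 111626236.00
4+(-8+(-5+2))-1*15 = -22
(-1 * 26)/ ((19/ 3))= -78/ 19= -4.11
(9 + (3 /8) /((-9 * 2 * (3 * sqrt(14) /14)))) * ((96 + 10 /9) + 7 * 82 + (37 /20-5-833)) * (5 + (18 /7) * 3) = -2643923 /140 + 2643923 * sqrt(14) /181440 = -18830.64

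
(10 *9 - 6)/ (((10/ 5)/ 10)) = 420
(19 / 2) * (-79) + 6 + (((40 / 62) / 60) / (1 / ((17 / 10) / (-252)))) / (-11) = -1919291203 / 2577960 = -744.50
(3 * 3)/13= 9/13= 0.69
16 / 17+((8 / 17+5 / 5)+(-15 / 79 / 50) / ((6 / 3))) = 64729 / 26860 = 2.41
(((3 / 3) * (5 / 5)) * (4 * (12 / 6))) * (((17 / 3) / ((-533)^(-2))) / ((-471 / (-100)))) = 3863610400 / 1413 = 2734331.49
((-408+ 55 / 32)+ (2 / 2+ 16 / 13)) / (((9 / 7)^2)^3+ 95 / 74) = -731676190105 / 10504684112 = -69.65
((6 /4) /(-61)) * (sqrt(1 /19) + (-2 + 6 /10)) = 21 /610 - 3 * sqrt(19) /2318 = 0.03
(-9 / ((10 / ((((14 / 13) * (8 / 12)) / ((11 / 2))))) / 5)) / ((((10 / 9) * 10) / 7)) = -1323 / 3575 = -0.37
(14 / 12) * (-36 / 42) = -1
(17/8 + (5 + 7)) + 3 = 137/8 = 17.12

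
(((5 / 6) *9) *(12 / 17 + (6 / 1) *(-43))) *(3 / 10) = -19683 / 34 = -578.91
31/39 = 0.79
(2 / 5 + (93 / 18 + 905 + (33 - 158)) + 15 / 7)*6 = 165419 / 35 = 4726.26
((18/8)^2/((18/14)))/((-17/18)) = -567/136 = -4.17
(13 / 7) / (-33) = -13 / 231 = -0.06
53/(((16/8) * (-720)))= -53/1440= -0.04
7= 7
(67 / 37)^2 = 4489 / 1369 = 3.28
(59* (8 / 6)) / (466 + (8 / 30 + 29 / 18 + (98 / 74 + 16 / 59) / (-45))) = 0.17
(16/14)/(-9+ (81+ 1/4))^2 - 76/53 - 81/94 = -6685970043/2912711354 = -2.30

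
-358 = -358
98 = 98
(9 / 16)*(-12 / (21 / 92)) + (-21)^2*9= 27576 / 7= 3939.43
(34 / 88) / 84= 17 / 3696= 0.00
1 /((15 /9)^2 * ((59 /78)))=702 /1475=0.48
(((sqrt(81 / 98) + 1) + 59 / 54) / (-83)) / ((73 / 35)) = -3955 / 327186 - 45 * sqrt(2) / 12118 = -0.02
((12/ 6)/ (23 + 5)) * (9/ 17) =9/ 238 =0.04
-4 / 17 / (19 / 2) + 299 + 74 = 372.98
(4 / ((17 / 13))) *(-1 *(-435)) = 22620 / 17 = 1330.59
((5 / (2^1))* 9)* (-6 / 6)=-45 / 2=-22.50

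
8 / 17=0.47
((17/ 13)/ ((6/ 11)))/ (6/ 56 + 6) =0.39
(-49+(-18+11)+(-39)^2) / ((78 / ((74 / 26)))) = 54205 / 1014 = 53.46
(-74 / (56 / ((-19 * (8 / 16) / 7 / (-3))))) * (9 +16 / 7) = -55537 / 8232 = -6.75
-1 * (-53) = 53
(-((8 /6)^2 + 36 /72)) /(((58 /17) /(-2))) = 697 /522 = 1.34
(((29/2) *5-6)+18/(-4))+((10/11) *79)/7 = 5564/77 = 72.26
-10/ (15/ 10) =-20/ 3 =-6.67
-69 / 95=-0.73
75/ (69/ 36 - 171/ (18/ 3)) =-900/ 319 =-2.82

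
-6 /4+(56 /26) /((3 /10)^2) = 5249 /234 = 22.43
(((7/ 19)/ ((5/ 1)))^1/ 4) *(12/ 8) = 21/ 760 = 0.03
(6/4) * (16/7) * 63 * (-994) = -214704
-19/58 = -0.33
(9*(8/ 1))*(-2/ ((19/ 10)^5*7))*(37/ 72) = -7400000/ 17332693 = -0.43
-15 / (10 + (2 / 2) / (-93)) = -1395 / 929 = -1.50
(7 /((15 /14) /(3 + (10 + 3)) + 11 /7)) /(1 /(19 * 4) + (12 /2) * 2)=119168 /335071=0.36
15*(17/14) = 255/14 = 18.21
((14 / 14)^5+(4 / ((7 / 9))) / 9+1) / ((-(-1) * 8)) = 9 / 28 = 0.32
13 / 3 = 4.33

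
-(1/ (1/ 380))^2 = -144400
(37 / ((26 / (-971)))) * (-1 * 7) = 251489 / 26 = 9672.65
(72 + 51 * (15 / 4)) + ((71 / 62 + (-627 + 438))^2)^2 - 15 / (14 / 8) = 128811438642061171 / 103434352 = 1245344860.30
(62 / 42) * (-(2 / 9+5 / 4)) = -1643 / 756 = -2.17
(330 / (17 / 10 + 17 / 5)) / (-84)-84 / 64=-11897 / 5712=-2.08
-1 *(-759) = 759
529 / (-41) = -529 / 41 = -12.90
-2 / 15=-0.13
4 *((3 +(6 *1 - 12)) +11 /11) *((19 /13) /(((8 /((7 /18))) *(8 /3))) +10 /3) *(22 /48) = -12.32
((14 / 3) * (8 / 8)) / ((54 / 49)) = 343 / 81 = 4.23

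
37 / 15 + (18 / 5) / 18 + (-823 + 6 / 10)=-819.73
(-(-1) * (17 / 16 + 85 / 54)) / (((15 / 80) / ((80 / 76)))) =22780 / 1539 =14.80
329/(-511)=-47/73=-0.64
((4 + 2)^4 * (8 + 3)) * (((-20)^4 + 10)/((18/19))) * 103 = 248006539440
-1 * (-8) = 8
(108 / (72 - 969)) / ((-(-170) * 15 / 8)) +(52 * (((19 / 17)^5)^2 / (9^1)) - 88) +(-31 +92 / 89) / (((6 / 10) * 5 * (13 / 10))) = -942874676370009116306 / 12070713079090876275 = -78.11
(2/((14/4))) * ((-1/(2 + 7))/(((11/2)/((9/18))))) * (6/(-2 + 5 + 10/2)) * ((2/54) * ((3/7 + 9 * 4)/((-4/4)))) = 85/14553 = 0.01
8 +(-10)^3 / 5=-192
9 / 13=0.69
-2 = -2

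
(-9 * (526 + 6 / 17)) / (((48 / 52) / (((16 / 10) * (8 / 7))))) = -5583552 / 595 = -9384.12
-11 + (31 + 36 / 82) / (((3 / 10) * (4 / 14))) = 355.79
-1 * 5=-5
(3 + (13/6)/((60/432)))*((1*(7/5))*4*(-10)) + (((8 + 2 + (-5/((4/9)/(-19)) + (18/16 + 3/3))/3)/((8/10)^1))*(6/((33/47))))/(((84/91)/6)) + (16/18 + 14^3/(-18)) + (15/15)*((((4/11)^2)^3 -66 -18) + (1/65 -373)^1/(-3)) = 150486270708337/33163621920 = 4537.69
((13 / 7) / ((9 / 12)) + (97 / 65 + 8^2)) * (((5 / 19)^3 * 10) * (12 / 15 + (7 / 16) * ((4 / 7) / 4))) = 147775 / 13832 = 10.68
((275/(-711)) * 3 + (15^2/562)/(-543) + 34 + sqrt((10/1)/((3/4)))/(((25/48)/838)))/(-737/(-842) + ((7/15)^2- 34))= -203211648 * sqrt(30)/6234217- 24997439697825/25049202356123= -179.53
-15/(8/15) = -225/8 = -28.12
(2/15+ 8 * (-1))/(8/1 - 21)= 118/195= 0.61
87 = 87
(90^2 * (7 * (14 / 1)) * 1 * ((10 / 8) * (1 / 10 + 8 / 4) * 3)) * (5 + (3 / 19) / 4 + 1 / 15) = 2425872645 / 76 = 31919376.91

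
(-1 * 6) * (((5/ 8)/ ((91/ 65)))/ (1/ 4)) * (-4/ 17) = 300/ 119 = 2.52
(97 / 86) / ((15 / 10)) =97 / 129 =0.75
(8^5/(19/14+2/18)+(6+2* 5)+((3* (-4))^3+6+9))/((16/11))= 41963053/2960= 14176.71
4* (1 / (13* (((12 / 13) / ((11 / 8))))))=11 / 24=0.46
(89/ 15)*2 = 178/ 15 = 11.87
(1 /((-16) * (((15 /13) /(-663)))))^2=8254129 /6400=1289.71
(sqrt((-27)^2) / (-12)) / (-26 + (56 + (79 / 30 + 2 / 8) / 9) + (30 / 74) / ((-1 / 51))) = -44955 / 192701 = -0.23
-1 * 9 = -9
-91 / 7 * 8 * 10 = -1040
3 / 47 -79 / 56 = -3545 / 2632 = -1.35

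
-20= -20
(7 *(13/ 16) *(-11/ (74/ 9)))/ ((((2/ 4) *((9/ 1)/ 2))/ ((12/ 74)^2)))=-9009/ 101306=-0.09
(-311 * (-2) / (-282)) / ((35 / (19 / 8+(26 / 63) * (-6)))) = 5287 / 829080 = 0.01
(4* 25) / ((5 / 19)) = 380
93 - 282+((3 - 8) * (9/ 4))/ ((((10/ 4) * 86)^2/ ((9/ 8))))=-189.00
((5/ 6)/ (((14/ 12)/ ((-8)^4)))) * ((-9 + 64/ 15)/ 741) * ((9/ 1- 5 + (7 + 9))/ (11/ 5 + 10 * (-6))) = 6.47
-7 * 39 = -273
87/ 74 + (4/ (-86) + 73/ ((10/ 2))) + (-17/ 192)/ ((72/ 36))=47912957/ 3054720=15.68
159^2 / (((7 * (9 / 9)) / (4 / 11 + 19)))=5384853 / 77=69933.16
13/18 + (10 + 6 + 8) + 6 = 553/18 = 30.72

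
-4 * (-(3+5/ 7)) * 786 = 81744/ 7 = 11677.71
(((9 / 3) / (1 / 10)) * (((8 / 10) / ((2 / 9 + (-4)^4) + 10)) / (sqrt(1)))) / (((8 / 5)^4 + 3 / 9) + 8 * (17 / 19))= 1923750 / 299707853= 0.01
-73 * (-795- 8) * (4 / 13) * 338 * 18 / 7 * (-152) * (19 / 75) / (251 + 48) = -8126000256 / 4025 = -2018882.05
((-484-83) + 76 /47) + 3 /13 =-345308 /611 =-565.15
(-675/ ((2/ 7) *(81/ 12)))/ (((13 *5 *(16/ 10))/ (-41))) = 7175/ 52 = 137.98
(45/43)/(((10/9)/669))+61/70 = 630.98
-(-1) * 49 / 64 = 0.77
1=1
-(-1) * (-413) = -413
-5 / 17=-0.29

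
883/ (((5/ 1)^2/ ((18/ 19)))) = 15894/ 475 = 33.46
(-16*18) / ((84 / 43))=-1032 / 7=-147.43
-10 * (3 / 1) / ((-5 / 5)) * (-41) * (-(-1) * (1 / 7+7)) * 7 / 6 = -10250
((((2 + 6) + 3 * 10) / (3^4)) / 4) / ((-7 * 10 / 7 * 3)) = -19 / 4860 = -0.00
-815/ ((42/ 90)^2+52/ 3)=-183375/ 3949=-46.44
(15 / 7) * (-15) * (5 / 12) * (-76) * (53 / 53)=7125 / 7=1017.86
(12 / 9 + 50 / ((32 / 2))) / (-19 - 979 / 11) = -107 / 2592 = -0.04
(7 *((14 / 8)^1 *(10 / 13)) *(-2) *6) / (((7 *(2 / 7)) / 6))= -4410 / 13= -339.23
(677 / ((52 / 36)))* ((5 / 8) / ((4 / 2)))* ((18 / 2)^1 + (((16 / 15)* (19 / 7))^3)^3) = 15021879677150229698749013 / 7170583753856250000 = 2094931.21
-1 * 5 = -5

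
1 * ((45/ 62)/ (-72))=-0.01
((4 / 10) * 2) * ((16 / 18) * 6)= 4.27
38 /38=1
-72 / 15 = -24 / 5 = -4.80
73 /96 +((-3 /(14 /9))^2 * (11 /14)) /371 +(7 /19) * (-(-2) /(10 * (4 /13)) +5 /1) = 3307412167 /1160547360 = 2.85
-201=-201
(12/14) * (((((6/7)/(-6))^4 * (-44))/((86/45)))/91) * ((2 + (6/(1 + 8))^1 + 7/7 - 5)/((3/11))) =29040/65765791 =0.00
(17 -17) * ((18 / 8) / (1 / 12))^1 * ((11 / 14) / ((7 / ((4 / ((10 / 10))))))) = 0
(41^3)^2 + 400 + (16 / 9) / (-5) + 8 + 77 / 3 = 213754710344 / 45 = 4750104674.31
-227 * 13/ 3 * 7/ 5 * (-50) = 206570/ 3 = 68856.67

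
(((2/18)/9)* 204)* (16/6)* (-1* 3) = -544/27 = -20.15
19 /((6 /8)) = 76 /3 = 25.33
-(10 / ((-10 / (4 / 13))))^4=-256 / 28561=-0.01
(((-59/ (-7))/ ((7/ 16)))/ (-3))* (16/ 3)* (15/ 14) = -37760/ 1029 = -36.70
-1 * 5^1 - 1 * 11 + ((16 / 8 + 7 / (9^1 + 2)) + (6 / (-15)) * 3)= -801 / 55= -14.56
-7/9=-0.78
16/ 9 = 1.78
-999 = -999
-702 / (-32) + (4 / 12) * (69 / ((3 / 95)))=36013 / 48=750.27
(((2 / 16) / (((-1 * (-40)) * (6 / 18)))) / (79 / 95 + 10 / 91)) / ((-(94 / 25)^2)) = -1080625 / 1534212352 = -0.00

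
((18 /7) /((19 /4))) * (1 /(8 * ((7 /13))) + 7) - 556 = -513991 /931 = -552.08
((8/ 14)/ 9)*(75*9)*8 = 2400/ 7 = 342.86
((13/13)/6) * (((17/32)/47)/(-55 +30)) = -17/225600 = -0.00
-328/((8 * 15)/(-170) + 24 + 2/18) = -50184/3581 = -14.01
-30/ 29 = -1.03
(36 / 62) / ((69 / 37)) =222 / 713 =0.31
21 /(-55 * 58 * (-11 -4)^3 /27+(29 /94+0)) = 282 /5354647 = 0.00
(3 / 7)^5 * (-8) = -1944 / 16807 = -0.12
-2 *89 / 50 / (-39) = 89 / 975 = 0.09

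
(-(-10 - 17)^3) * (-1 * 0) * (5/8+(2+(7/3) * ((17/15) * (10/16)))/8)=0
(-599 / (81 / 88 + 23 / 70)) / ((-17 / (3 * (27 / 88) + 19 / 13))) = 57129625 / 850187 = 67.20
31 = 31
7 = 7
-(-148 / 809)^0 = -1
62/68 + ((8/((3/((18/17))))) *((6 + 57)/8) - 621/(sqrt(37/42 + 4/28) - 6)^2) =319359967/73370674 - 312984 *sqrt(1806)/2157961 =-1.81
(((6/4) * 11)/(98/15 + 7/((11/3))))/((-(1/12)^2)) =-392040/1393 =-281.44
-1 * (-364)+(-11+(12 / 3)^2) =369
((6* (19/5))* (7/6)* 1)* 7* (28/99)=52.66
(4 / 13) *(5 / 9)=20 / 117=0.17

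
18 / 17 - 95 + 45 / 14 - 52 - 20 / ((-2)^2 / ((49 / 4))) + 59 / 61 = -5894589 / 29036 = -203.01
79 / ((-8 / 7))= -553 / 8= -69.12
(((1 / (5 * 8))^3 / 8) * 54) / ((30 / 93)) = 0.00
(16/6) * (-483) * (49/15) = -63112/15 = -4207.47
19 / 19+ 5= 6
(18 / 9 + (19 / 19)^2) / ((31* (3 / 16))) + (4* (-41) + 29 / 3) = -14305 / 93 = -153.82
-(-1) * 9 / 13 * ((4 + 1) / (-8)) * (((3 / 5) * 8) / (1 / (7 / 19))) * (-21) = 3969 / 247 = 16.07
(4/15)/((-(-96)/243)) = 0.68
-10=-10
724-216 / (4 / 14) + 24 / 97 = -3080 / 97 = -31.75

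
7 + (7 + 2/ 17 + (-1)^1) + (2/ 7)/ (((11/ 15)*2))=13.31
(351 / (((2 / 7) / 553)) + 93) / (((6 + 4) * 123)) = 452969 / 820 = 552.40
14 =14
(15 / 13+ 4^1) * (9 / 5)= 603 / 65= 9.28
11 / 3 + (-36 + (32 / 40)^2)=-2377 / 75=-31.69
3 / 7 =0.43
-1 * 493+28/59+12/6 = -28941/59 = -490.53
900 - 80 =820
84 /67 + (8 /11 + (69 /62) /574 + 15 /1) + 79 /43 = 21225731063 /1127819308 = 18.82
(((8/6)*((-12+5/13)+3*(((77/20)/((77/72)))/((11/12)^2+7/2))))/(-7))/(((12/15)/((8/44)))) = 741574/1876875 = 0.40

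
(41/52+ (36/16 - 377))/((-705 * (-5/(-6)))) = 9723/15275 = 0.64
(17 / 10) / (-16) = -17 / 160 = -0.11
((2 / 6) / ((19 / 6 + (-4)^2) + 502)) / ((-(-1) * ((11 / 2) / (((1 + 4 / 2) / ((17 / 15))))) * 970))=0.00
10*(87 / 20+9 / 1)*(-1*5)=-1335 / 2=-667.50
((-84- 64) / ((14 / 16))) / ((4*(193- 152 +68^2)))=-296 / 32655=-0.01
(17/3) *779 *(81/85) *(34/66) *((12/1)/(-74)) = -715122/2035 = -351.41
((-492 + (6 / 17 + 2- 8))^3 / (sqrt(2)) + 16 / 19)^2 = 66175828079709802307217664 / 8713662409- 9687931776000 * sqrt(2) / 93347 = 7594490547674923.56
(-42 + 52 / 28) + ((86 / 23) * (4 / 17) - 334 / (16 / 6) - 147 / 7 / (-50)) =-44912271 / 273700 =-164.09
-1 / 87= -0.01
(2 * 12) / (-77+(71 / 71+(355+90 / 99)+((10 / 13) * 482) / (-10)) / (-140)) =-0.30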